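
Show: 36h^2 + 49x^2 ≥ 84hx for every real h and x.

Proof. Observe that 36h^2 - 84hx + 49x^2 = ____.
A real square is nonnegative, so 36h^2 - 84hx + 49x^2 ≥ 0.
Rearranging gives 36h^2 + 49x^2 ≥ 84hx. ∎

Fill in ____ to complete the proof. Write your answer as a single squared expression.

(6h - 7x)^2

36h^2 - 84hx + 49x^2 is a perfect-square trinomial: the outer terms are (6h)^2 and (7x)^2, and the cross term is -2·6h·7x.
So 36h^2 - 84hx + 49x^2 = (6h - 7x)^2 ≥ 0.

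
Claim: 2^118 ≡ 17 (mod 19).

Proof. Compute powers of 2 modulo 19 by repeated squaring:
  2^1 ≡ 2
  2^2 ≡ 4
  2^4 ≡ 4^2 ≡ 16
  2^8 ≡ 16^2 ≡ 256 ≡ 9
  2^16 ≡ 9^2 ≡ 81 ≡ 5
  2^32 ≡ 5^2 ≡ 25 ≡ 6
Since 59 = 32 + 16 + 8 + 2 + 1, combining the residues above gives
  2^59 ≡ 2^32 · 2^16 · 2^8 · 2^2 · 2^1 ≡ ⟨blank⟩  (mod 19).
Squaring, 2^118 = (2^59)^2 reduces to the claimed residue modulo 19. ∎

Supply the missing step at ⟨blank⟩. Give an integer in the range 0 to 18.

13

Multiply the listed residues: 6 · 5 · 9 · 4 · 2 = 30 → 270 → 1080 → 2160.
Reducing modulo 19: 2160 = 113·19 + 13, so 2^59 ≡ 13.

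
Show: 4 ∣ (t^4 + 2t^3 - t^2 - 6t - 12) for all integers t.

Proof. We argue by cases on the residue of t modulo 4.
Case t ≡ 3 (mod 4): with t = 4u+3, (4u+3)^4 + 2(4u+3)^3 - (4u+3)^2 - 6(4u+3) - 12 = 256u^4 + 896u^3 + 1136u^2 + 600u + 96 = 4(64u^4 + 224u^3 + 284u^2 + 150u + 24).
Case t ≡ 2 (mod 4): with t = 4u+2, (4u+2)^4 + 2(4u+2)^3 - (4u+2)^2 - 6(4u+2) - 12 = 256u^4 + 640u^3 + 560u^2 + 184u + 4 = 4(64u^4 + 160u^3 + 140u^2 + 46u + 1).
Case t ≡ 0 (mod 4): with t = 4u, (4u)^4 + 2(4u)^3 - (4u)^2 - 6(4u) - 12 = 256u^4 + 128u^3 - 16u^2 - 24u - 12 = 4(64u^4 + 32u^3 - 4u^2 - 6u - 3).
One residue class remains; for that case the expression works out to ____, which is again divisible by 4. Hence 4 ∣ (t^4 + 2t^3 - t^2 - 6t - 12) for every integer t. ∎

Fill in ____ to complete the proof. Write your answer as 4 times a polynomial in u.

4(64u^4 + 96u^3 + 44u^2 + 2u - 4)

The residues treated are {3, 2, 0}, so the missing case is t ≡ 1 (mod 4); write t = 4u+1.
Then (4u+1)^4 + 2(4u+1)^3 - (4u+1)^2 - 6(4u+1) - 12 = 256u^4 + 384u^3 + 176u^2 + 8u - 16 = 4(64u^4 + 96u^3 + 44u^2 + 2u - 4).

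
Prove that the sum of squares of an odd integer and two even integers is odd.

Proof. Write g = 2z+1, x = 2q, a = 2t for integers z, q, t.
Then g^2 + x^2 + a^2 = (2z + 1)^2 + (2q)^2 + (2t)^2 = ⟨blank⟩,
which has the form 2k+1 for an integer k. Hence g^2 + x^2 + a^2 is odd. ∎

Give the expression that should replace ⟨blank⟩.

Expanding: (2z + 1)^2 + (2q)^2 + (2t)^2 = 4q^2 + 4t^2 + 4z^2 + 4z + 1.
Every term except the constant is even, so this is 2(2q^2 + 2t^2 + 2z^2 + 2z) + 1,
and 2q^2 + 2t^2 + 2z^2 + 2z ∈ ℤ gives the required form.

2(2q^2 + 2t^2 + 2z^2 + 2z) + 1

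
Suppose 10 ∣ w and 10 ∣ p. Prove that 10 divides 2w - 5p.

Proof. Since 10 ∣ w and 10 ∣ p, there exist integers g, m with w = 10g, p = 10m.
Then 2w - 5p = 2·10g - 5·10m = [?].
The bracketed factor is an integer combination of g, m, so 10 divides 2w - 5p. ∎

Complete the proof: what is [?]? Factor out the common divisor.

10(2g - 5m)

Pull the common 10 out of every term: 2·10g - 5·10m = 10(2g - 5m).
2g - 5m is an integer, which exhibits the divisibility.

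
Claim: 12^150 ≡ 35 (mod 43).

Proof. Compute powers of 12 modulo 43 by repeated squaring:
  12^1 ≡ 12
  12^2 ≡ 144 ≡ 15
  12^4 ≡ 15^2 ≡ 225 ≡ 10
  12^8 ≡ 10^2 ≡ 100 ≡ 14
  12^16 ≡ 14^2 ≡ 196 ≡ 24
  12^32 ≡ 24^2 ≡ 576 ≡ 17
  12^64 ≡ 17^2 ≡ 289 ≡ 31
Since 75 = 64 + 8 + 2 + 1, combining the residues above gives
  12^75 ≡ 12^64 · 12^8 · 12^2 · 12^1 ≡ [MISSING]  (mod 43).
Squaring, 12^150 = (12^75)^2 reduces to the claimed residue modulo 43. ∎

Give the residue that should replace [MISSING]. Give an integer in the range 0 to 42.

Multiply the listed residues: 31 · 14 · 15 · 12 = 434 → 6510 → 78120.
Reducing modulo 43: 78120 = 1816·43 + 32, so 12^75 ≡ 32.

32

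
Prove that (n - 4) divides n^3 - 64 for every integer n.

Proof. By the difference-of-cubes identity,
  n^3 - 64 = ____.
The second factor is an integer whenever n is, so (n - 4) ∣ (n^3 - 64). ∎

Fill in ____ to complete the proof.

(n - 4)(n^2 + 4n + 16)

Polynomial division of n^3 - 64 by n - 4 leaves remainder 0 and quotient n^2 + 4n + 16.
Hence n^3 - 64 = (n - 4)(n^2 + 4n + 16).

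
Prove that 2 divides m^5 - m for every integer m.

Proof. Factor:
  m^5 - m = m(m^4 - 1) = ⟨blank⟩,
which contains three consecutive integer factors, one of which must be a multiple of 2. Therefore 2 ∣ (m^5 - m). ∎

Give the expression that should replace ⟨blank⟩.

(m - 1)m(m + 1)(m^2 + 1)

m^4 - 1 = (m^2 - 1)(m^2 + 1), and m^2 - 1 = (m-1)(m+1).
So m(m^4 - 1) = (m - 1)m(m + 1)(m^2 + 1).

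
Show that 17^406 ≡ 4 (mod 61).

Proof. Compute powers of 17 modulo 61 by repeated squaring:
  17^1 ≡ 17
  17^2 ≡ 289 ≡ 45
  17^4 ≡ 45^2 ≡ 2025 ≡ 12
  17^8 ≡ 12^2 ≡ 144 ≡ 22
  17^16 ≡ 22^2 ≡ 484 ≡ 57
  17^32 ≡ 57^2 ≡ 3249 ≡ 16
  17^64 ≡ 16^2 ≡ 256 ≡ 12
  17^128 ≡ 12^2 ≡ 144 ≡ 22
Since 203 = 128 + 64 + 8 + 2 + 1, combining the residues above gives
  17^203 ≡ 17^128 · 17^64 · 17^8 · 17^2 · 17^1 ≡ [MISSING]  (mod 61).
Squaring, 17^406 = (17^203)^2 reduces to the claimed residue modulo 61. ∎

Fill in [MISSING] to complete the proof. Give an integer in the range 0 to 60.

2

17^128 · 17^64 · 17^8 · 17^2 · 17^1 ≡ 22 · 12 · 22 · 45 · 17 = 4443120.
4443120 mod 61 = 2, so 17^203 ≡ 2 (mod 61).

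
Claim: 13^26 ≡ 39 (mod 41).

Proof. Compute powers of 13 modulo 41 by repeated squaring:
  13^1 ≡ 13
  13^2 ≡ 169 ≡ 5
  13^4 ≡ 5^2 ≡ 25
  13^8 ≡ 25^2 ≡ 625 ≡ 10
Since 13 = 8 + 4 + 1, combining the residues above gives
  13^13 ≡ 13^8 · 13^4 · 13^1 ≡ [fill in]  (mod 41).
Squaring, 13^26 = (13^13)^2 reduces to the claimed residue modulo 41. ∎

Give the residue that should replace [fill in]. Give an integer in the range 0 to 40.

13^8 · 13^4 · 13^1 ≡ 10 · 25 · 13 = 3250.
3250 mod 41 = 11, so 13^13 ≡ 11 (mod 41).

11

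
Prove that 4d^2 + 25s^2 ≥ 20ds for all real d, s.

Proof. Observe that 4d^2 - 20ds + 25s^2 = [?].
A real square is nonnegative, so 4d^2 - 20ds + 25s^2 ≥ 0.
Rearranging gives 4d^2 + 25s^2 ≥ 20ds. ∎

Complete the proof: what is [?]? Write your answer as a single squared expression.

The leading and trailing coefficients are 2^2 and 5^2, and 20 = 2·2·5, so the trinomial is (2d - 5s)^2.
Hence 4d^2 - 20ds + 25s^2 ≥ 0.

(2d - 5s)^2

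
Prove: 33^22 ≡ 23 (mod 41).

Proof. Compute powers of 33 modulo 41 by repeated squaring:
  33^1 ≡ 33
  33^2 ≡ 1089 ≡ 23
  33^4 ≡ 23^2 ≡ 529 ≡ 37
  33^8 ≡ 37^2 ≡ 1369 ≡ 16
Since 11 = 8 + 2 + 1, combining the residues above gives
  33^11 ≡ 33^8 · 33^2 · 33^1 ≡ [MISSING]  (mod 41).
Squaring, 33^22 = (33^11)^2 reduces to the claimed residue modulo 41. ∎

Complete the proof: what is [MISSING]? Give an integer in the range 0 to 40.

33^8 · 33^2 · 33^1 ≡ 16 · 23 · 33 = 12144.
12144 mod 41 = 8, so 33^11 ≡ 8 (mod 41).

8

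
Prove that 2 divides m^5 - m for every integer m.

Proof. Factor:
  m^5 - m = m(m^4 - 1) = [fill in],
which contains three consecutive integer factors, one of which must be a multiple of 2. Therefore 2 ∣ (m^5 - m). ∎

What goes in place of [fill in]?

m^4 - 1 = (m^2 - 1)(m^2 + 1), and m^2 - 1 = (m-1)(m+1).
So m(m^4 - 1) = (m - 1)m(m + 1)(m^2 + 1).

(m - 1)m(m + 1)(m^2 + 1)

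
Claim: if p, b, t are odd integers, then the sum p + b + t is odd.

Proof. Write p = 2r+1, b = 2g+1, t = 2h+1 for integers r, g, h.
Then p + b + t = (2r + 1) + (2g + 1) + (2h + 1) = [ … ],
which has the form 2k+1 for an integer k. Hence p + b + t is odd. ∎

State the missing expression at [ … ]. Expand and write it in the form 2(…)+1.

Expanding: (2r + 1) + (2g + 1) + (2h + 1) = 2g + 2h + 2r + 3.
Every term except the constant is even, so this is 2(g + h + r + 1) + 1,
and g + h + r + 1 ∈ ℤ gives the required form.

2(g + h + r + 1) + 1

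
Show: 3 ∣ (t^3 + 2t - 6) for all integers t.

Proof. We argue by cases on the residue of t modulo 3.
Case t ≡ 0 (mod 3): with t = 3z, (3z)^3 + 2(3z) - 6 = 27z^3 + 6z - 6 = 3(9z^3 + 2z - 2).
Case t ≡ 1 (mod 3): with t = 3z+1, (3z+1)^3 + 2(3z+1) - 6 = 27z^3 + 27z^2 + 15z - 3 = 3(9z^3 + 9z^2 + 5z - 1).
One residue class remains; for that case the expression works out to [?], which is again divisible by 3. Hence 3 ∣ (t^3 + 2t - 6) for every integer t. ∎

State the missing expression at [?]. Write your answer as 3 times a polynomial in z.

3(9z^3 + 18z^2 + 14z + 2)

Only t ≡ 2 (mod 3) is unaccounted for. Put t = 3z+2:
(3z+2)^3 + 2(3z+2) - 6 expands to 27z^3 + 54z^2 + 42z + 6,
and factoring out 3 leaves 3(9z^3 + 18z^2 + 14z + 2).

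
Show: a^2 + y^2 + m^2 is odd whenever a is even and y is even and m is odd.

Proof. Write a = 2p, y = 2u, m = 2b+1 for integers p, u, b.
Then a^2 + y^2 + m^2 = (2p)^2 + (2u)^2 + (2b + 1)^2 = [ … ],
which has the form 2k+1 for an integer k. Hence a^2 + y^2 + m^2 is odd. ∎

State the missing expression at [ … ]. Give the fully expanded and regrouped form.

Expanding: (2p)^2 + (2u)^2 + (2b + 1)^2 = 4b^2 + 4b + 4p^2 + 4u^2 + 1.
Every term except the constant is even, so this is 2(2b^2 + 2b + 2p^2 + 2u^2) + 1,
and 2b^2 + 2b + 2p^2 + 2u^2 ∈ ℤ gives the required form.

2(2b^2 + 2b + 2p^2 + 2u^2) + 1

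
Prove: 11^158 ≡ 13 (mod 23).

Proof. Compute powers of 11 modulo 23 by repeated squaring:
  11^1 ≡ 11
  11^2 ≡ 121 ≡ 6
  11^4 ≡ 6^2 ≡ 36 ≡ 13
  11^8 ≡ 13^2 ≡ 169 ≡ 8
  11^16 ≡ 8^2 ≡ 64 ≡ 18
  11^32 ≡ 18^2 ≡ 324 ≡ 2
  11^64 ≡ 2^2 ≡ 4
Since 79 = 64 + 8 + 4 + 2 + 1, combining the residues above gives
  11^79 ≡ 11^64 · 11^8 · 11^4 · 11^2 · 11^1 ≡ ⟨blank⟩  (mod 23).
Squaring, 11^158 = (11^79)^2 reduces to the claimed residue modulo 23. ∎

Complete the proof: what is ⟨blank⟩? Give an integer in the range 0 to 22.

17

Multiply the listed residues: 4 · 8 · 13 · 6 · 11 = 32 → 416 → 2496 → 27456.
Reducing modulo 23: 27456 = 1193·23 + 17, so 11^79 ≡ 17.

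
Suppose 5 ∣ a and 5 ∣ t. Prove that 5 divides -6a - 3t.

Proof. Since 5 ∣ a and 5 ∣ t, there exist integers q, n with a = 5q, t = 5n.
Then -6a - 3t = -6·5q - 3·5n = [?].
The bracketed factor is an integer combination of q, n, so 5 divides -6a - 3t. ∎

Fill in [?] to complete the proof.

Pull the common 5 out of every term: -6·5q - 3·5n = 5(-3n - 6q).
-3n - 6q is an integer, which exhibits the divisibility.

5(-3n - 6q)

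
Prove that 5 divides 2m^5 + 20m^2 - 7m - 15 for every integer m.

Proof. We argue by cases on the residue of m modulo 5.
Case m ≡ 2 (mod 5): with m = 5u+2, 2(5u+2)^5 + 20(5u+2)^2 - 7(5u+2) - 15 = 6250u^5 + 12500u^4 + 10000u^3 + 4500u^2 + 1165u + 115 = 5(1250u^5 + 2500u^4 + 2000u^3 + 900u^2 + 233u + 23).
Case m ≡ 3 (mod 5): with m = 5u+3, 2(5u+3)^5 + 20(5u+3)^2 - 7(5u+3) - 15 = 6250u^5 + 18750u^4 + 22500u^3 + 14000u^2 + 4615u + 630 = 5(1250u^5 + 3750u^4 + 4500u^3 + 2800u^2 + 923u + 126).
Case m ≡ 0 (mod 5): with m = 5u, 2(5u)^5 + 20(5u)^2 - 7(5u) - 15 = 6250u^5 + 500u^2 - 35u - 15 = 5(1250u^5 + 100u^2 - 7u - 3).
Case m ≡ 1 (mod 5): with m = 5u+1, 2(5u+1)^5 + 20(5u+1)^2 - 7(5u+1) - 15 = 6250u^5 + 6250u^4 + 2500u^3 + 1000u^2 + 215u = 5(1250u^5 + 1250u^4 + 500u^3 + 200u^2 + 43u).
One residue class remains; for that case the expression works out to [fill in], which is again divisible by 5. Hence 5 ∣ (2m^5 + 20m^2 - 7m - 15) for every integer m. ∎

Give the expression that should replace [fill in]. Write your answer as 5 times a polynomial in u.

The residues treated are {2, 3, 0, 1}, so the missing case is m ≡ 4 (mod 5); write m = 5u+4.
Then 2(5u+4)^5 + 20(5u+4)^2 - 7(5u+4) - 15 = 6250u^5 + 25000u^4 + 40000u^3 + 32500u^2 + 13565u + 2325 = 5(1250u^5 + 5000u^4 + 8000u^3 + 6500u^2 + 2713u + 465).

5(1250u^5 + 5000u^4 + 8000u^3 + 6500u^2 + 2713u + 465)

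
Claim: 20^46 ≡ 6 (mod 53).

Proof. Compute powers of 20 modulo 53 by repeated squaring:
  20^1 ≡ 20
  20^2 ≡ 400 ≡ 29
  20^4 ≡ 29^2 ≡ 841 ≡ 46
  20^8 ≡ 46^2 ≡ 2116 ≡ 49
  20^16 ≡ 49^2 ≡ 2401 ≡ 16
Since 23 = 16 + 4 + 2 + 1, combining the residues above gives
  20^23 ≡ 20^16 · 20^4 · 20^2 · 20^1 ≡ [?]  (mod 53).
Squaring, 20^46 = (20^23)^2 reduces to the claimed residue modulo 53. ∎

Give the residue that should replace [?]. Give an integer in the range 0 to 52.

18

Multiply the listed residues: 16 · 46 · 29 · 20 = 736 → 21344 → 426880.
Reducing modulo 53: 426880 = 8054·53 + 18, so 20^23 ≡ 18.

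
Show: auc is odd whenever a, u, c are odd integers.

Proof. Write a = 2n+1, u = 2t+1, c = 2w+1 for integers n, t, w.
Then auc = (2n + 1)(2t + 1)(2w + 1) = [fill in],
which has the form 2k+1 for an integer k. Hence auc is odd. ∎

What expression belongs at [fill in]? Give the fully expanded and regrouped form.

2(4ntw + 2nt + 2nw + n + 2tw + t + w) + 1

Expanding: (2n + 1)(2t + 1)(2w + 1) = 8ntw + 4nt + 4nw + 2n + 4tw + 2t + 2w + 1.
Every term except the constant is even, so this is 2(4ntw + 2nt + 2nw + n + 2tw + t + w) + 1,
and 4ntw + 2nt + 2nw + n + 2tw + t + w ∈ ℤ gives the required form.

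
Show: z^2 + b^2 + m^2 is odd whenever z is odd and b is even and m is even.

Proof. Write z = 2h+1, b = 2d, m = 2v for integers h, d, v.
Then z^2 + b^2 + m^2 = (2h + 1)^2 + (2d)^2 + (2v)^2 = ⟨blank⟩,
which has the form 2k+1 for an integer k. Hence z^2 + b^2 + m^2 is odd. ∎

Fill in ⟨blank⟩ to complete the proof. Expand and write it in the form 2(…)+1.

2(2d^2 + 2h^2 + 2h + 2v^2) + 1

(2h + 1)^2 + (2d)^2 + (2v)^2 = 4d^2 + 4h^2 + 4h + 4v^2 + 1
= 2(2d^2 + 2h^2 + 2h + 2v^2) + 1.
Since 2d^2 + 2h^2 + 2h + 2v^2 is an integer, the sum of squares is of the form 2k+1 for an integer k.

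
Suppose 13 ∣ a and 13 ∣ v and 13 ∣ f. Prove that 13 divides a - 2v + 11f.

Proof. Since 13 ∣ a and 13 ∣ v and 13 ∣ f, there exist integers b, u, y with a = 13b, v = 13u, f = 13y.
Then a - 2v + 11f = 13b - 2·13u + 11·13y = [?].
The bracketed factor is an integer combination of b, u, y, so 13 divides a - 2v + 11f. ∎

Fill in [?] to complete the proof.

13(b - 2u + 11y)

Each term has a factor of 13: 13b - 2·13u + 11·13y = 13·(b - 2u + 11y).
Since b - 2u + 11y is an integer, 13 ∣ (a - 2v + 11f).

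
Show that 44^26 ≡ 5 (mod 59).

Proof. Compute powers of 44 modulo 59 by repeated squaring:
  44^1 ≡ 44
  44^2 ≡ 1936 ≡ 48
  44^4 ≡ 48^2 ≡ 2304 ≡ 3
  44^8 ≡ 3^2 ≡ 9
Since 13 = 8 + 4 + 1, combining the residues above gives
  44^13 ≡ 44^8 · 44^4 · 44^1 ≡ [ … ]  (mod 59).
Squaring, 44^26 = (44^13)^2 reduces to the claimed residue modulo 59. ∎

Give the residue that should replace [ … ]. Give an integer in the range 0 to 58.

Multiply the listed residues: 9 · 3 · 44 = 27 → 1188.
Reducing modulo 59: 1188 = 20·59 + 8, so 44^13 ≡ 8.

8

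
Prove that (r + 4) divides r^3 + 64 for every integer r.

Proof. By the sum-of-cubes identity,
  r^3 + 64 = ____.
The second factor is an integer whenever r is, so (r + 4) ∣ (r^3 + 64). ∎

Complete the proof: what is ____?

Polynomial division of r^3 + 64 by r + 4 leaves remainder 0 and quotient r^2 - 4r + 16.
Hence r^3 + 64 = (r + 4)(r^2 - 4r + 16).

(r + 4)(r^2 - 4r + 16)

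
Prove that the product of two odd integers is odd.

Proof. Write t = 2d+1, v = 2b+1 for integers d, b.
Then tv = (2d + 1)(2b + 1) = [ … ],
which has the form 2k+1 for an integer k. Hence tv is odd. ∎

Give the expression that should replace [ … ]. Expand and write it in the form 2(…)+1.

2(2bd + b + d) + 1

Expanding: (2d + 1)(2b + 1) = 4bd + 2b + 2d + 1.
Every term except the constant is even, so this is 2(2bd + b + d) + 1,
and 2bd + b + d ∈ ℤ gives the required form.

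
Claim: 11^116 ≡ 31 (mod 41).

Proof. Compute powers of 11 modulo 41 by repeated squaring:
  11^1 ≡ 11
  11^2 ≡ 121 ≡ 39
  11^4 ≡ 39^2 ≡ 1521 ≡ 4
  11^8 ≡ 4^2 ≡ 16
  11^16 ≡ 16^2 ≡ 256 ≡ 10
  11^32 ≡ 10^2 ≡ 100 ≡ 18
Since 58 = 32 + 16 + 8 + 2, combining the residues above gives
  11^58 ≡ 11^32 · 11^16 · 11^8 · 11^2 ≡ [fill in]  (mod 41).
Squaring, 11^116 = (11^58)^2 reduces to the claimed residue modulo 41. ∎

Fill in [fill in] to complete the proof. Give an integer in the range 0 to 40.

Multiply the listed residues: 18 · 10 · 16 · 39 = 180 → 2880 → 112320.
Reducing modulo 41: 112320 = 2739·41 + 21, so 11^58 ≡ 21.

21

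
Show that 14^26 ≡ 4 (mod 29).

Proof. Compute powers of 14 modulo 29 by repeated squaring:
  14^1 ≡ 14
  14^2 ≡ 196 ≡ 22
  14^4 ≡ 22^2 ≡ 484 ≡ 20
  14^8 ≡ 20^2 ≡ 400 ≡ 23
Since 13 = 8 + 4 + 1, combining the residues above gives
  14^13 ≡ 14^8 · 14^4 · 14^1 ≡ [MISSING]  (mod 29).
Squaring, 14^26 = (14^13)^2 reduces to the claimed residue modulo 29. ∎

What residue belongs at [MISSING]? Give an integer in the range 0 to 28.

2

Multiply the listed residues: 23 · 20 · 14 = 460 → 6440.
Reducing modulo 29: 6440 = 222·29 + 2, so 14^13 ≡ 2.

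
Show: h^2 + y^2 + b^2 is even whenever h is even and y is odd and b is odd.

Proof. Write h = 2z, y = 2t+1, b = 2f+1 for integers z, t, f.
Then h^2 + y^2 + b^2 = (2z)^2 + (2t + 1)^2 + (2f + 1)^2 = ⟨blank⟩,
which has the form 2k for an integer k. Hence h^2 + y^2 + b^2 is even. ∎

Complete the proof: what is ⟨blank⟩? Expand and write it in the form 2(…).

2(2f^2 + 2f + 2t^2 + 2t + 2z^2 + 1)

Expanding: (2z)^2 + (2t + 1)^2 + (2f + 1)^2 = 4f^2 + 4f + 4t^2 + 4t + 4z^2 + 2.
Every term is even; pulling out the factor of 2 gives 2(2f^2 + 2f + 2t^2 + 2t + 2z^2 + 1).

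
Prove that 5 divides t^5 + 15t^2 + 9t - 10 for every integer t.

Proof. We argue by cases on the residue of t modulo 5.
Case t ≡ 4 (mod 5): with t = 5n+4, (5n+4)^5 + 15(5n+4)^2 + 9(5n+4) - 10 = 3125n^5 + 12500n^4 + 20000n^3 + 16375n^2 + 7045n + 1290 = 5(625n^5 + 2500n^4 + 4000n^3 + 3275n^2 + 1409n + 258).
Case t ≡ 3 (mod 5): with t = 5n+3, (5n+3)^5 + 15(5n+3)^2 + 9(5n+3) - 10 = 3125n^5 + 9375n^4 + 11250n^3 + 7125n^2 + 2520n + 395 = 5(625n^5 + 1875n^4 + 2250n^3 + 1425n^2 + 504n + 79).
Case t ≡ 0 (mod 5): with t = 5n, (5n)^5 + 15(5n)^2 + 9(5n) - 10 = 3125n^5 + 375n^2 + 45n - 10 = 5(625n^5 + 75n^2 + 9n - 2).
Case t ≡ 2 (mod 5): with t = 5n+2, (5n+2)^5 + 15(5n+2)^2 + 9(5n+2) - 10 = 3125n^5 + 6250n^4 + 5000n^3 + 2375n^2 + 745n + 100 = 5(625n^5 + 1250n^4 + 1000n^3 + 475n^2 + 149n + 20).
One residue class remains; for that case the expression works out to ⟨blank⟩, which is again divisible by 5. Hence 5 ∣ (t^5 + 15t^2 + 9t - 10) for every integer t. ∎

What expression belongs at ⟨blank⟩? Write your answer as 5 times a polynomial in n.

5(625n^5 + 625n^4 + 250n^3 + 125n^2 + 44n + 3)

Only t ≡ 1 (mod 5) is unaccounted for. Put t = 5n+1:
(5n+1)^5 + 15(5n+1)^2 + 9(5n+1) - 10 expands to 3125n^5 + 3125n^4 + 1250n^3 + 625n^2 + 220n + 15,
and factoring out 5 leaves 5(625n^5 + 625n^4 + 250n^3 + 125n^2 + 44n + 3).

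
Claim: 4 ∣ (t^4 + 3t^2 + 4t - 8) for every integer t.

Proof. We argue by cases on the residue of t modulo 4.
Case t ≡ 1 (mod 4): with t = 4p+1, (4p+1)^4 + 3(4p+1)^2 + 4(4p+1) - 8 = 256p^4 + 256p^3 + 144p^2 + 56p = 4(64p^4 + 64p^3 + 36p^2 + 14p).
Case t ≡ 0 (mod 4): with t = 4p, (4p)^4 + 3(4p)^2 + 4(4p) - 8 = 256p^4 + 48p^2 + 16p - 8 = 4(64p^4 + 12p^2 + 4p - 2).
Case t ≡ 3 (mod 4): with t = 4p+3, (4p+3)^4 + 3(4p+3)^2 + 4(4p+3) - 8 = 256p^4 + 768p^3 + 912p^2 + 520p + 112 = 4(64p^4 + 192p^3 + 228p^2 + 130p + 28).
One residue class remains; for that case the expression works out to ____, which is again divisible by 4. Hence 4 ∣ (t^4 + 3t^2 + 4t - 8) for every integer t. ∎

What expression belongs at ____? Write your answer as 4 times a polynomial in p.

Only t ≡ 2 (mod 4) is unaccounted for. Put t = 4p+2:
(4p+2)^4 + 3(4p+2)^2 + 4(4p+2) - 8 expands to 256p^4 + 512p^3 + 432p^2 + 192p + 28,
and factoring out 4 leaves 4(64p^4 + 128p^3 + 108p^2 + 48p + 7).

4(64p^4 + 128p^3 + 108p^2 + 48p + 7)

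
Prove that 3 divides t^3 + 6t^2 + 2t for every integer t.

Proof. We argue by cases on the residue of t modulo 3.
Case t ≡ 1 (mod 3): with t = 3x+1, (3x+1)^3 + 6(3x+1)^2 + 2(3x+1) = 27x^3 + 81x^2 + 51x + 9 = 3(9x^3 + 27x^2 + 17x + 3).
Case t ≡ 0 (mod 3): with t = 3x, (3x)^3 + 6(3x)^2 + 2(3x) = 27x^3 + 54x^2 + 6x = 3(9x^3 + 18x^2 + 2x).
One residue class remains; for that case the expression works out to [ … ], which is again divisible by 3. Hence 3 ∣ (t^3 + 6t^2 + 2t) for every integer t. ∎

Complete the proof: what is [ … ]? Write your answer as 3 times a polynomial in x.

Only t ≡ 2 (mod 3) is unaccounted for. Put t = 3x+2:
(3x+2)^3 + 6(3x+2)^2 + 2(3x+2) expands to 27x^3 + 108x^2 + 114x + 36,
and factoring out 3 leaves 3(9x^3 + 36x^2 + 38x + 12).

3(9x^3 + 36x^2 + 38x + 12)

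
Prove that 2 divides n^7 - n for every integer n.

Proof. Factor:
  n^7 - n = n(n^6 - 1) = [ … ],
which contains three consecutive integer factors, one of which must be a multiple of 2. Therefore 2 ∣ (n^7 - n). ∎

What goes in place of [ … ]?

n^6 - 1 = (n^2 - 1)(n^4 + n^2 + 1), and n^2 - 1 = (n-1)(n+1).
So n(n^6 - 1) = (n - 1)n(n + 1)(n^4 + n^2 + 1).

(n - 1)n(n + 1)(n^4 + n^2 + 1)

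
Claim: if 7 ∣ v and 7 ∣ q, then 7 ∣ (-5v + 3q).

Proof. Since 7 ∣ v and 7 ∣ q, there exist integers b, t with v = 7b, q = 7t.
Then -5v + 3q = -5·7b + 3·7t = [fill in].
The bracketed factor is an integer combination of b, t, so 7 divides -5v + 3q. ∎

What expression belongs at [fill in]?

7(-5b + 3t)

Pull the common 7 out of every term: -5·7b + 3·7t = 7(-5b + 3t).
-5b + 3t is an integer, which exhibits the divisibility.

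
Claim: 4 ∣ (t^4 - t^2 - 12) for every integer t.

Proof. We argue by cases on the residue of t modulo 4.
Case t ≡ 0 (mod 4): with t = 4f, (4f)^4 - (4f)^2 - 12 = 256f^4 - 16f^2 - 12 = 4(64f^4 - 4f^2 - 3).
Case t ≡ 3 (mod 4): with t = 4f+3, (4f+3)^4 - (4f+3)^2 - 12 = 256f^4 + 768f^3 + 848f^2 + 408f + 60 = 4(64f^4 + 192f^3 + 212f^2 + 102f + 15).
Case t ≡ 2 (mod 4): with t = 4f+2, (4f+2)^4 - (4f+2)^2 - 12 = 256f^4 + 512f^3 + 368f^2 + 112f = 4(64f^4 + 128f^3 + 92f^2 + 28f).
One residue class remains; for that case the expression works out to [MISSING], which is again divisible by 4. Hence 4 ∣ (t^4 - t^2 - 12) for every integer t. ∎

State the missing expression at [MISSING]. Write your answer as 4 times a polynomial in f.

The residues treated are {0, 3, 2}, so the missing case is t ≡ 1 (mod 4); write t = 4f+1.
Then (4f+1)^4 - (4f+1)^2 - 12 = 256f^4 + 256f^3 + 80f^2 + 8f - 12 = 4(64f^4 + 64f^3 + 20f^2 + 2f - 3).

4(64f^4 + 64f^3 + 20f^2 + 2f - 3)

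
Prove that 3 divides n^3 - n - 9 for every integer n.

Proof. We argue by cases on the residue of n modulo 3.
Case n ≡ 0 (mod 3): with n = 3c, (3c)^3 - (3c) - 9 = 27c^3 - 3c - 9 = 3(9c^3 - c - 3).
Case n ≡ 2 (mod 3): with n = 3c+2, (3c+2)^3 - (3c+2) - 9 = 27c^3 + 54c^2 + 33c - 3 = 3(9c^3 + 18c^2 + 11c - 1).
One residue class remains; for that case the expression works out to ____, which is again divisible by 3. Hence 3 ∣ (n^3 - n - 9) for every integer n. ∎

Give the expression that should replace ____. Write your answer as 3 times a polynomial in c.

3(9c^3 + 9c^2 + 2c - 3)

Only n ≡ 1 (mod 3) is unaccounted for. Put n = 3c+1:
(3c+1)^3 - (3c+1) - 9 expands to 27c^3 + 27c^2 + 6c - 9,
and factoring out 3 leaves 3(9c^3 + 9c^2 + 2c - 3).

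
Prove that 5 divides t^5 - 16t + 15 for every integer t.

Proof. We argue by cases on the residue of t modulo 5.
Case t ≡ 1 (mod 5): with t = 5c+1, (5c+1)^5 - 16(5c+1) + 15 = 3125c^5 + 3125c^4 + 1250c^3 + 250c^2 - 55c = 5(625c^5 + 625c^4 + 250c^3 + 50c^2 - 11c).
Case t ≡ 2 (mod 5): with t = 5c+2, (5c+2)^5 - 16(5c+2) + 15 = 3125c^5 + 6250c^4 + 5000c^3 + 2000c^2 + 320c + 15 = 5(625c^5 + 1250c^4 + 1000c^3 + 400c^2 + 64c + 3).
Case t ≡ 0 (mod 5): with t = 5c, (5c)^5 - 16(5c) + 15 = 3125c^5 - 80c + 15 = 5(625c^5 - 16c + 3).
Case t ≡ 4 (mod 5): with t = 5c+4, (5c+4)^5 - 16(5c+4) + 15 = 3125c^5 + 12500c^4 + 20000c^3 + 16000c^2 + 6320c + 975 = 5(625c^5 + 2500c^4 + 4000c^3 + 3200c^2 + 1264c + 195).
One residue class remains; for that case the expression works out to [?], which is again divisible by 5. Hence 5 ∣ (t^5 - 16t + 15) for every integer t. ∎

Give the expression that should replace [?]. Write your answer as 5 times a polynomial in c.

5(625c^5 + 1875c^4 + 2250c^3 + 1350c^2 + 389c + 42)

The residues treated are {1, 2, 0, 4}, so the missing case is t ≡ 3 (mod 5); write t = 5c+3.
Then (5c+3)^5 - 16(5c+3) + 15 = 3125c^5 + 9375c^4 + 11250c^3 + 6750c^2 + 1945c + 210 = 5(625c^5 + 1875c^4 + 2250c^3 + 1350c^2 + 389c + 42).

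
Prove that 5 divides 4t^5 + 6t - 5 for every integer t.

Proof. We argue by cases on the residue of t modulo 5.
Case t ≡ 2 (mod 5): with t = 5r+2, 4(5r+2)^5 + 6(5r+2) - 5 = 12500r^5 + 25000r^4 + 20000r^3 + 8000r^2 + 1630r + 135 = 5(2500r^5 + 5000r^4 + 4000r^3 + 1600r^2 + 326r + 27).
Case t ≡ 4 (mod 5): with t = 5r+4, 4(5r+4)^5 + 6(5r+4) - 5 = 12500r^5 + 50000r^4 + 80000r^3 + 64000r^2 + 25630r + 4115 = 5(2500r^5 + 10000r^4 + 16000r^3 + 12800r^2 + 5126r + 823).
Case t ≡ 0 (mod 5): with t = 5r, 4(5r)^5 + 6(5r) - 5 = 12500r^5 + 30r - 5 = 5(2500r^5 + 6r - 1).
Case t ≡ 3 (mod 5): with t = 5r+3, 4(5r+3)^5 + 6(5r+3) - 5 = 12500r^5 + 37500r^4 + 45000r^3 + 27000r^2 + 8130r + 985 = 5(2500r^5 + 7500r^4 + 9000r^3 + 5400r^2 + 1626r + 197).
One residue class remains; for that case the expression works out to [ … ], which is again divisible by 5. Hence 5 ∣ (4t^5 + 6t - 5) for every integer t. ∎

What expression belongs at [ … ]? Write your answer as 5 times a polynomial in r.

Only t ≡ 1 (mod 5) is unaccounted for. Put t = 5r+1:
4(5r+1)^5 + 6(5r+1) - 5 expands to 12500r^5 + 12500r^4 + 5000r^3 + 1000r^2 + 130r + 5,
and factoring out 5 leaves 5(2500r^5 + 2500r^4 + 1000r^3 + 200r^2 + 26r + 1).

5(2500r^5 + 2500r^4 + 1000r^3 + 200r^2 + 26r + 1)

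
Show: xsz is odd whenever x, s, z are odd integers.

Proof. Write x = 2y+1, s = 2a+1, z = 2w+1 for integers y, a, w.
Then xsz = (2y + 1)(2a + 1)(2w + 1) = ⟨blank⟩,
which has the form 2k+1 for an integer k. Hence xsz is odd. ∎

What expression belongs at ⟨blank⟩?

Expanding: (2y + 1)(2a + 1)(2w + 1) = 8awy + 4aw + 4ay + 2a + 4wy + 2w + 2y + 1.
Every term except the constant is even, so this is 2(4awy + 2aw + 2ay + a + 2wy + w + y) + 1,
and 4awy + 2aw + 2ay + a + 2wy + w + y ∈ ℤ gives the required form.

2(4awy + 2aw + 2ay + a + 2wy + w + y) + 1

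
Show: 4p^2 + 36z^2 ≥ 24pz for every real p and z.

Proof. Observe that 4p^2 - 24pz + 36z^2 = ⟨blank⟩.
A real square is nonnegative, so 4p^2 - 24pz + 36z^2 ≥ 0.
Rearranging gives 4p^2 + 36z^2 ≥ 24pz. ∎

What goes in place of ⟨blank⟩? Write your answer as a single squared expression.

The leading and trailing coefficients are 2^2 and 6^2, and 24 = 2·2·6, so the trinomial is (2p - 6z)^2.
Hence 4p^2 - 24pz + 36z^2 ≥ 0.

(2p - 6z)^2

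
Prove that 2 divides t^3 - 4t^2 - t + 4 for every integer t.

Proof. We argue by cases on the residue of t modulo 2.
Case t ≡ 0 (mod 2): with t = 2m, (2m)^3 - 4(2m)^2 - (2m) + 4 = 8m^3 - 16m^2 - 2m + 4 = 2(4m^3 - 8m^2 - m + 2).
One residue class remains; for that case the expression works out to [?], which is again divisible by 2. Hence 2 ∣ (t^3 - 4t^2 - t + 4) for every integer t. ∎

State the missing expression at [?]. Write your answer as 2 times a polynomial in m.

Only t ≡ 1 (mod 2) is unaccounted for. Put t = 2m+1:
(2m+1)^3 - 4(2m+1)^2 - (2m+1) + 4 expands to 8m^3 - 4m^2 - 12m,
and factoring out 2 leaves 2(4m^3 - 2m^2 - 6m).

2(4m^3 - 2m^2 - 6m)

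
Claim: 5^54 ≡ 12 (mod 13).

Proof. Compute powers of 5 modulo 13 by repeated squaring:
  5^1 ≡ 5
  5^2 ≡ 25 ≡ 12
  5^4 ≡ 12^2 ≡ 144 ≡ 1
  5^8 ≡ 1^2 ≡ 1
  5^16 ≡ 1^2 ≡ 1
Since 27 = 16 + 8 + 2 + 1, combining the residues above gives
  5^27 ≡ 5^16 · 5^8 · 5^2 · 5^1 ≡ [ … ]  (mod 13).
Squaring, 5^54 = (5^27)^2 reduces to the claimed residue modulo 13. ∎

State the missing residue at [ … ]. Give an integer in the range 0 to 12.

8

Multiply the listed residues: 1 · 1 · 12 · 5 = 1 → 12 → 60.
Reducing modulo 13: 60 = 4·13 + 8, so 5^27 ≡ 8.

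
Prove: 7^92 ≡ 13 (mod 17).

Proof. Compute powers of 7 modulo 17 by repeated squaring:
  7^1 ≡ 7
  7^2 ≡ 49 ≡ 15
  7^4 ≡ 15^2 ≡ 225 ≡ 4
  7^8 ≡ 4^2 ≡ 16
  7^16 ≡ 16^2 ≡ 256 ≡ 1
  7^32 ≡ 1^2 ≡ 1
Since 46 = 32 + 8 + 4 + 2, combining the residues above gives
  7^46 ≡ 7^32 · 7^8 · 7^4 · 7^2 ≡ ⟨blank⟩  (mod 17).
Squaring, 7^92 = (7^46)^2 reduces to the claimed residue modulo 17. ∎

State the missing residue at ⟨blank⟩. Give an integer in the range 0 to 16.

8

Multiply the listed residues: 1 · 16 · 4 · 15 = 16 → 64 → 960.
Reducing modulo 17: 960 = 56·17 + 8, so 7^46 ≡ 8.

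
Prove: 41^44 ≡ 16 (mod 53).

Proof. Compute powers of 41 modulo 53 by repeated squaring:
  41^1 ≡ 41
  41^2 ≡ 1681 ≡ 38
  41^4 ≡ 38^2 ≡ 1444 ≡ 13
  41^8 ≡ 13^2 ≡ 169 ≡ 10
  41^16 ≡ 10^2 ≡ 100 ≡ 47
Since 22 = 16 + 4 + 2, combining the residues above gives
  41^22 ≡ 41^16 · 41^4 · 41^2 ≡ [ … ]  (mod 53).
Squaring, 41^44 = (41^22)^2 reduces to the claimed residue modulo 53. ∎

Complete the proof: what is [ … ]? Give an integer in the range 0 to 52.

Multiply the listed residues: 47 · 13 · 38 = 611 → 23218.
Reducing modulo 53: 23218 = 438·53 + 4, so 41^22 ≡ 4.

4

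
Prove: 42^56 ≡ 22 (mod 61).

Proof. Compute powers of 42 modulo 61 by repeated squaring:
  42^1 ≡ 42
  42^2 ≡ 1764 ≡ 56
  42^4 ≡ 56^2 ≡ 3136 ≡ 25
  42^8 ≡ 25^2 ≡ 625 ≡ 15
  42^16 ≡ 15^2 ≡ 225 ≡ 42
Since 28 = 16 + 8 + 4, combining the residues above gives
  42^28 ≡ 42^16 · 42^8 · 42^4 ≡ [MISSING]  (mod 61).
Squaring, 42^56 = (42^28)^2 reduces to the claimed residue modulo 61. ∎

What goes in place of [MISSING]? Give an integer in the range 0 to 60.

42^16 · 42^8 · 42^4 ≡ 42 · 15 · 25 = 15750.
15750 mod 61 = 12, so 42^28 ≡ 12 (mod 61).

12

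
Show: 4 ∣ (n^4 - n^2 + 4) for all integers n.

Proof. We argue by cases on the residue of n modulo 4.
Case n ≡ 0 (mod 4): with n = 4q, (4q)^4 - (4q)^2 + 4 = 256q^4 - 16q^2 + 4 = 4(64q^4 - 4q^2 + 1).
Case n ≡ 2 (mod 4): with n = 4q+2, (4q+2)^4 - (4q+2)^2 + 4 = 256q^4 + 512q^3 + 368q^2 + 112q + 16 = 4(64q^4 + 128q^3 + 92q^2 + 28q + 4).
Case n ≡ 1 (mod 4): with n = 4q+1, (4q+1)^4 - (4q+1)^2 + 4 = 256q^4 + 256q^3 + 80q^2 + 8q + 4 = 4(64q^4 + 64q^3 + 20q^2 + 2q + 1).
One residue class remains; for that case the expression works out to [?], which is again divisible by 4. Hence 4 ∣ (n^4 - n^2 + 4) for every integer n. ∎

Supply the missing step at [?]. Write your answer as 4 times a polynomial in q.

Only n ≡ 3 (mod 4) is unaccounted for. Put n = 4q+3:
(4q+3)^4 - (4q+3)^2 + 4 expands to 256q^4 + 768q^3 + 848q^2 + 408q + 76,
and factoring out 4 leaves 4(64q^4 + 192q^3 + 212q^2 + 102q + 19).

4(64q^4 + 192q^3 + 212q^2 + 102q + 19)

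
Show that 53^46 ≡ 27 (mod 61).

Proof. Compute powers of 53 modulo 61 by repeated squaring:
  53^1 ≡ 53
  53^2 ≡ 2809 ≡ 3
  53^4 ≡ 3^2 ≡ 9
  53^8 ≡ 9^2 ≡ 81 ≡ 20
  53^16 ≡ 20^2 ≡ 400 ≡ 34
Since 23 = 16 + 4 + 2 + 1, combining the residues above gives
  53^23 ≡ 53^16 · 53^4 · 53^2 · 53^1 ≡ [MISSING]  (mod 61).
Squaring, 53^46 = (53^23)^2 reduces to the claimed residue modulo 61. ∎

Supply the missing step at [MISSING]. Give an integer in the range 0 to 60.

Multiply the listed residues: 34 · 9 · 3 · 53 = 306 → 918 → 48654.
Reducing modulo 61: 48654 = 797·61 + 37, so 53^23 ≡ 37.

37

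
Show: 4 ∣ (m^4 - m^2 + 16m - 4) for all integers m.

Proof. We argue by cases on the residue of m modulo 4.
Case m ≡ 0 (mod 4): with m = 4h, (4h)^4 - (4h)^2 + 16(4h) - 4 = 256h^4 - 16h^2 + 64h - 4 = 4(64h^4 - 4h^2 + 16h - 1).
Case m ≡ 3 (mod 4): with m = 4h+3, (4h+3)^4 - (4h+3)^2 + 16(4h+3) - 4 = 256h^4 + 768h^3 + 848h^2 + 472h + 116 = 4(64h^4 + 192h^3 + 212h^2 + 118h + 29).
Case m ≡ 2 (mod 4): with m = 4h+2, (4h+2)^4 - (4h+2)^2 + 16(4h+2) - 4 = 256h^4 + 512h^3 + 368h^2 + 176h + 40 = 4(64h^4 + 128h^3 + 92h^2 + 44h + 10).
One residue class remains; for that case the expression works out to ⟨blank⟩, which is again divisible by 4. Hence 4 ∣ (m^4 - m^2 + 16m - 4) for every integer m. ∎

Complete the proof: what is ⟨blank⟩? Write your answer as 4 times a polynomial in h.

The residues treated are {0, 3, 2}, so the missing case is m ≡ 1 (mod 4); write m = 4h+1.
Then (4h+1)^4 - (4h+1)^2 + 16(4h+1) - 4 = 256h^4 + 256h^3 + 80h^2 + 72h + 12 = 4(64h^4 + 64h^3 + 20h^2 + 18h + 3).

4(64h^4 + 64h^3 + 20h^2 + 18h + 3)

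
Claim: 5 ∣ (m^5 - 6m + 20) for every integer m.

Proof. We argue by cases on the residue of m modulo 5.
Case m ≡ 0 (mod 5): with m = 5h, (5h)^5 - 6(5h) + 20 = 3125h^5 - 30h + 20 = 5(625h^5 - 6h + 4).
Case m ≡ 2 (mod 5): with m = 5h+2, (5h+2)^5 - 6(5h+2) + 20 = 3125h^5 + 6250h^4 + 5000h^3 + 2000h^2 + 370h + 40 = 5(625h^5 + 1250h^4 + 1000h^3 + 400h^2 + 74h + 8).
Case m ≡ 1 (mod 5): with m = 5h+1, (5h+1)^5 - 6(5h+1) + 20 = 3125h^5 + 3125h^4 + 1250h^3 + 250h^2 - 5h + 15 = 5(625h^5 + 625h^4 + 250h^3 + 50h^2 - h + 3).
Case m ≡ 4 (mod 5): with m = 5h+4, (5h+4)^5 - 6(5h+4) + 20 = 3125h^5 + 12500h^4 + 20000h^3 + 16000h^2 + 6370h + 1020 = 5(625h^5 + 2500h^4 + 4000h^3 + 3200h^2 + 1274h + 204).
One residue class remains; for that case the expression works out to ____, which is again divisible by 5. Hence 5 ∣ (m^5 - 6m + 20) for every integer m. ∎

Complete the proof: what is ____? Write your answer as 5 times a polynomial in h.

The residues treated are {0, 2, 1, 4}, so the missing case is m ≡ 3 (mod 5); write m = 5h+3.
Then (5h+3)^5 - 6(5h+3) + 20 = 3125h^5 + 9375h^4 + 11250h^3 + 6750h^2 + 1995h + 245 = 5(625h^5 + 1875h^4 + 2250h^3 + 1350h^2 + 399h + 49).

5(625h^5 + 1875h^4 + 2250h^3 + 1350h^2 + 399h + 49)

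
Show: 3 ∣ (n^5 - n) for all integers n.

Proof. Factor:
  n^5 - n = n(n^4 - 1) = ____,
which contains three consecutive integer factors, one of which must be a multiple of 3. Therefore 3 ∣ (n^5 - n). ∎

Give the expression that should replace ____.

(n - 1)n(n + 1)(n^2 + 1)

n^4 - 1 = (n^2 - 1)(n^2 + 1), and n^2 - 1 = (n-1)(n+1).
So n(n^4 - 1) = (n - 1)n(n + 1)(n^2 + 1).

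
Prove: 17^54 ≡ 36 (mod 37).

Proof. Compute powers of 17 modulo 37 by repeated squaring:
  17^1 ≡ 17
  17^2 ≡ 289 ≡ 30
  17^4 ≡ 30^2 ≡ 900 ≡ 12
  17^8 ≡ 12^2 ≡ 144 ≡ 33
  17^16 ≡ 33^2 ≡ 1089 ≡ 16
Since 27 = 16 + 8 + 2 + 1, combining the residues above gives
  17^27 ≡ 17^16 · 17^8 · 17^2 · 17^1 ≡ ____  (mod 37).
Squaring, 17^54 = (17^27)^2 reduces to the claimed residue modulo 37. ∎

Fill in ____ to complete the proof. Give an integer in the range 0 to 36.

Multiply the listed residues: 16 · 33 · 30 · 17 = 528 → 15840 → 269280.
Reducing modulo 37: 269280 = 7277·37 + 31, so 17^27 ≡ 31.

31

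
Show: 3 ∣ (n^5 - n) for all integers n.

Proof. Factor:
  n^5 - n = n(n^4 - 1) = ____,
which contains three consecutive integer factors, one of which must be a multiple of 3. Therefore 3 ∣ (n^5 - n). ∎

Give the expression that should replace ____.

(n - 1)n(n + 1)(n^2 + 1)

n^4 - 1 = (n^2 - 1)(n^2 + 1), and n^2 - 1 = (n-1)(n+1).
So n(n^4 - 1) = (n - 1)n(n + 1)(n^2 + 1).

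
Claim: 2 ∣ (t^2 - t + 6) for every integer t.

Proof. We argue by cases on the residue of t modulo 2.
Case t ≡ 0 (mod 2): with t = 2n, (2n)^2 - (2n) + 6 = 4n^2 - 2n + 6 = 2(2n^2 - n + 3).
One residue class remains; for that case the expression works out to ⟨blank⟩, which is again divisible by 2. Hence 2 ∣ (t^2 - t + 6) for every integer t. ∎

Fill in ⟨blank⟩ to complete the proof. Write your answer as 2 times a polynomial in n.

2(2n^2 + n + 3)

Only t ≡ 1 (mod 2) is unaccounted for. Put t = 2n+1:
(2n+1)^2 - (2n+1) + 6 expands to 4n^2 + 2n + 6,
and factoring out 2 leaves 2(2n^2 + n + 3).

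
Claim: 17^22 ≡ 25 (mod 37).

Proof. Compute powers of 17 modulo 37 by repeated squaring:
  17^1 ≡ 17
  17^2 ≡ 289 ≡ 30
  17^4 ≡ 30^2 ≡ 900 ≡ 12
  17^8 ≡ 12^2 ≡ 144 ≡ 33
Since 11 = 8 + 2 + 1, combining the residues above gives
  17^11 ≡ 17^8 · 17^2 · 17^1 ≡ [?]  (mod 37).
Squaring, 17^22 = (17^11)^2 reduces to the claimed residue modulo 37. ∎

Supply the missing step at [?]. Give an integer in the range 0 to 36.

Multiply the listed residues: 33 · 30 · 17 = 990 → 16830.
Reducing modulo 37: 16830 = 454·37 + 32, so 17^11 ≡ 32.

32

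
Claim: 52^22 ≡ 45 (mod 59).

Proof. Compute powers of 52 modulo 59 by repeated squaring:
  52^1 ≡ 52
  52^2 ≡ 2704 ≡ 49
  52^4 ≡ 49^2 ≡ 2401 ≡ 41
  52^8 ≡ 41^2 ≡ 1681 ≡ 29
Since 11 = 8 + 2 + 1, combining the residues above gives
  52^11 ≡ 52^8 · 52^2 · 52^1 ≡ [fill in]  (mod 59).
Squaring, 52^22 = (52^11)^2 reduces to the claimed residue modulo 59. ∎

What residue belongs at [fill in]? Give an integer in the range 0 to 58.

Multiply the listed residues: 29 · 49 · 52 = 1421 → 73892.
Reducing modulo 59: 73892 = 1252·59 + 24, so 52^11 ≡ 24.

24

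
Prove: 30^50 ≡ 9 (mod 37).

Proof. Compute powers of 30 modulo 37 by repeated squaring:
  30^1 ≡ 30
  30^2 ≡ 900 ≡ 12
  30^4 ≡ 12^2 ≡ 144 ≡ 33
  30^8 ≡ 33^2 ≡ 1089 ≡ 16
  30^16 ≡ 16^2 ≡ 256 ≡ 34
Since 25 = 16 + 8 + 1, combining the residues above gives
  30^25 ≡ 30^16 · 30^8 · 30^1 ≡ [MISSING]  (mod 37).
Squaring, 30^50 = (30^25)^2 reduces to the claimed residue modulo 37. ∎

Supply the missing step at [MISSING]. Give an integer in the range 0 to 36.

30^16 · 30^8 · 30^1 ≡ 34 · 16 · 30 = 16320.
16320 mod 37 = 3, so 30^25 ≡ 3 (mod 37).

3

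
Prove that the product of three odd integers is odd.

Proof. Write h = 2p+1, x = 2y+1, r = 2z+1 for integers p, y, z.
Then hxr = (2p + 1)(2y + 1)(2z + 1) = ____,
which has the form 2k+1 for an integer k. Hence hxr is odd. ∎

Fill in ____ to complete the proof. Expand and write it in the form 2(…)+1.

(2p + 1)(2y + 1)(2z + 1) = 8pyz + 4py + 4pz + 2p + 4yz + 2y + 2z + 1
= 2(4pyz + 2py + 2pz + p + 2yz + y + z) + 1.
Since 4pyz + 2py + 2pz + p + 2yz + y + z is an integer, the product is of the form 2k+1 for an integer k.

2(4pyz + 2py + 2pz + p + 2yz + y + z) + 1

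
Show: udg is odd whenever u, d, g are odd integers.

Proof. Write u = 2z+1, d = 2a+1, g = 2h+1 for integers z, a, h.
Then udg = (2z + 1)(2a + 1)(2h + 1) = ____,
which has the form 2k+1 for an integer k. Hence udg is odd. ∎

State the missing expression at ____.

2(4ahz + 2ah + 2az + a + 2hz + h + z) + 1

(2z + 1)(2a + 1)(2h + 1) = 8ahz + 4ah + 4az + 2a + 4hz + 2h + 2z + 1
= 2(4ahz + 2ah + 2az + a + 2hz + h + z) + 1.
Since 4ahz + 2ah + 2az + a + 2hz + h + z is an integer, the product is of the form 2k+1 for an integer k.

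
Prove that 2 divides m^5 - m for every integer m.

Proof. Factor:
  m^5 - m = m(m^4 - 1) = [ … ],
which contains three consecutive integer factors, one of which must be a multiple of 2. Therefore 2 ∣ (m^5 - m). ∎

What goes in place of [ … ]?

(m - 1)m(m + 1)(m^2 + 1)

m^4 - 1 = (m^2 - 1)(m^2 + 1), and m^2 - 1 = (m-1)(m+1).
So m(m^4 - 1) = (m - 1)m(m + 1)(m^2 + 1).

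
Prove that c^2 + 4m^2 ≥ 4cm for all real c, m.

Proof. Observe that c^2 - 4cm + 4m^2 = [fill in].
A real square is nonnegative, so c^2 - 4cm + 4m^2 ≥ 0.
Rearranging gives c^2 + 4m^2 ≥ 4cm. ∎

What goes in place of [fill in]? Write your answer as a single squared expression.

The leading and trailing coefficients are 1^2 and 2^2, and 4 = 2·1·2, so the trinomial is (c - 2m)^2.
Hence c^2 - 4cm + 4m^2 ≥ 0.

(c - 2m)^2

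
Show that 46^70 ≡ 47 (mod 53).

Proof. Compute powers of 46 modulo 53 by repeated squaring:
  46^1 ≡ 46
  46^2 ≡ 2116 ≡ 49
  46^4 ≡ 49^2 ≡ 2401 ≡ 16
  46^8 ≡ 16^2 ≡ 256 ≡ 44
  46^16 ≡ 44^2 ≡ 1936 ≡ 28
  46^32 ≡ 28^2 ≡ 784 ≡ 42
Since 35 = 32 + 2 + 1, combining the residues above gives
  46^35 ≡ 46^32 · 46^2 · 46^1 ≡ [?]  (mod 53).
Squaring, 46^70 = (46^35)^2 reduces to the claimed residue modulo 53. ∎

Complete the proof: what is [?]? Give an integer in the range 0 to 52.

Multiply the listed residues: 42 · 49 · 46 = 2058 → 94668.
Reducing modulo 53: 94668 = 1786·53 + 10, so 46^35 ≡ 10.

10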